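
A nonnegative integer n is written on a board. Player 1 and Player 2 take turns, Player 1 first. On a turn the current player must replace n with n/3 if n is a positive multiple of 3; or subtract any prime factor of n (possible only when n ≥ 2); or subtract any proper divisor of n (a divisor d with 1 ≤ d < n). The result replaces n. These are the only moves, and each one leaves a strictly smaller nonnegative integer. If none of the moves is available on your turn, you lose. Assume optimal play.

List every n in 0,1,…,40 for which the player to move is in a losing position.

0, 1, 4, 9, 14, 20, 26, 32, 35, 38

Positions with no move are L. A position that does have a move is losing for the player to move precisely when every available move leads to a winning position for the opponent. Fill in the labels:
n=0: no move → L
n=1: no move → L
n=2: W (go to 0, an L position)
n=3: W (go to 0, an L position)
n=4: L (options 2(W), 3(W) are all W)
n=5: W (go to 0, an L position)
n=6: W (go to 4, an L position)
n=7: W (go to 0, an L position)
n=8: W (go to 4, an L position)
n=9: L (options 3(W), 6(W), 8(W) are all W)
n=10: W (go to 9, an L position)
n=11: W (go to 0, an L position)
n=12: W (go to 4, an L position)
n=13: W (go to 0, an L position)
n=14: L (options 7(W), 12(W), 13(W) are all W)
n=15: W (go to 14, an L position)
n=16: W (go to 14, an L position)
n=17: W (go to 0, an L position)
n=18: W (go to 9, an L position)
n=19: W (go to 0, an L position)
n=20: L (options 10(W), 15(W), 16(W), 18(W), 19(W) are all W)
n=21: W (go to 14, an L position)
n=22: W (go to 20, an L position)
n=23: W (go to 0, an L position)
n=24: W (go to 20, an L position)
n=25: W (go to 20, an L position)
n=26: L (options 13(W), 24(W), 25(W) are all W)
n=27: W (go to 9, an L position)
n=28: W (go to 14, an L position)
n=29: W (go to 0, an L position)
n=30: W (go to 20, an L position)
n=31: W (go to 0, an L position)
n=32: L (options 16(W), 24(W), 28(W), 30(W), 31(W) are all W)
n=33: W (go to 32, an L position)
n=34: W (go to 32, an L position)
n=35: L (options 28(W), 30(W), 34(W) are all W)
n=36: W (go to 32, an L position)
n=37: W (go to 0, an L position)
n=38: L (options 19(W), 36(W), 37(W) are all W)
n=39: W (go to 26, an L position)
n=40: W (go to 20, an L position)
Reading off the rows marked L gives the requested list; there are 10 such values of n.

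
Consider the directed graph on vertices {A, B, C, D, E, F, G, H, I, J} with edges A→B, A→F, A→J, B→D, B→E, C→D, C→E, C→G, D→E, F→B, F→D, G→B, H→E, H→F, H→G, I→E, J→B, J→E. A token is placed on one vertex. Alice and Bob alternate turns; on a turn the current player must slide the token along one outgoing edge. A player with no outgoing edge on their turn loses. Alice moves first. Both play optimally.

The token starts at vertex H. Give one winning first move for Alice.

Compute win/loss labels from the base case upward. A position with no move is L. Any other position is W if it can reach an L in one move, else L.
Every edge goes from a vertex to one that appears earlier in the order E, D, B, F, G, J, I, H, C, A, so processing vertices in that order labels each vertex after all of its successors.
E: no outgoing edge → L
D: reaches L-position E → W
B: reaches L-position E → W
F: only reaches B(W), D(W), all W → L
G: only reaches B(W), which is W → L
J: reaches L-position E → W
I: reaches L-position E → W
H: reaches L-position G → W
C: reaches L-position G → W
A: reaches L-position F → W
From H, the L positions reachable in one move are: G, F, E. Any move reaching one of these is winning.

Move to G.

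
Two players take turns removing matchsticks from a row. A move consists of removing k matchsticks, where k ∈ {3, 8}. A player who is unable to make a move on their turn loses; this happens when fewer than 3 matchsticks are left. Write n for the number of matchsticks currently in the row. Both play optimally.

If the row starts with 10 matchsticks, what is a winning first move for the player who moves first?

Remove 3, leaving 7.

Use the standard recursion: the mover loses at a terminal position; elsewhere, the mover wins exactly when some move hands the opponent an L position.
n=0: no move → L
n=1: no move → L
n=2: no move → L
n=3: →0(L), so W
n=4: →1(L), so W
n=5: →2(L), so W
n=6: →3(W) only, which is W, so L
n=7: →4(W) only, which is W, so L
n=8: →0(L), so W
n=9: →6(L), so W
n=10: →7(L), so W
From 10, the L positions reachable in one move are: 7, 2. Any move reaching one of these is winning.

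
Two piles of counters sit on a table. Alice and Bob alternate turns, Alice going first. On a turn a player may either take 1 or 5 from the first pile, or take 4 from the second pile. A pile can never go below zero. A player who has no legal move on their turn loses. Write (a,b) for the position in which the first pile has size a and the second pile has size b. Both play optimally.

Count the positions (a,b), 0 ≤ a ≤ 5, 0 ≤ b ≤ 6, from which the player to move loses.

21

Compute win/loss labels from the base case upward. A position with no move is L. Any other position is W if it can reach an L in one move, else L.
Every move lowers a or b (never raises either), so fill the grid row by row in increasing a, and left to right within a row: each cell's successors are then already labelled.
      b=0  b=1  b=2  b=3  b=4  b=5  b=6
a=0:    L    L    L    L    W    W    W
a=1:    W    W    W    W    L    L    L
a=2:    L    L    L    L    W    W    W
a=3:    W    W    W    W    L    L    L
a=4:    L    L    L    L    W    W    W
a=5:    W    W    W    W    L    L    L
Cells with no legal move (terminal, hence L): (0,0), (0,1), (0,2), (0,3).
The remaining L cells, each justified by listing all of its moves:
(1,4): moves to (0,4)(W), (1,0)(W); every one is W ⇒ L
(1,5): moves to (0,5)(W), (1,1)(W); every one is W ⇒ L
(1,6): moves to (0,6)(W), (1,2)(W); every one is W ⇒ L
(2,0): the only move is to (1,0)(W), a W ⇒ L
(2,1): the only move is to (1,1)(W), a W ⇒ L
(2,2): the only move is to (1,2)(W), a W ⇒ L
(2,3): the only move is to (1,3)(W), a W ⇒ L
(3,4): moves to (2,4)(W), (3,0)(W); every one is W ⇒ L
(3,5): moves to (2,5)(W), (3,1)(W); every one is W ⇒ L
(3,6): moves to (2,6)(W), (3,2)(W); every one is W ⇒ L
(4,0): the only move is to (3,0)(W), a W ⇒ L
(4,1): the only move is to (3,1)(W), a W ⇒ L
(4,2): the only move is to (3,2)(W), a W ⇒ L
(4,3): the only move is to (3,3)(W), a W ⇒ L
(5,4): moves to (4,4)(W), (0,4)(W), (5,0)(W); every one is W ⇒ L
(5,5): moves to (4,5)(W), (0,5)(W), (5,1)(W); every one is W ⇒ L
(5,6): moves to (4,6)(W), (0,6)(W), (5,2)(W); every one is W ⇒ L
Every other cell has at least one move into one of the L cells above, so it is W.
L cells per row: a=0: 4, a=1: 3, a=2: 4, a=3: 3, a=4: 4, a=5: 3; total 21.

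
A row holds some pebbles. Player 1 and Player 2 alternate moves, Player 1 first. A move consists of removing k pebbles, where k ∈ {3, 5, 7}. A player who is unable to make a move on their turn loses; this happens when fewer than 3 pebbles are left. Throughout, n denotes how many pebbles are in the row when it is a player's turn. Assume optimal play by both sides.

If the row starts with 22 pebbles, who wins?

Player 2 wins.

Classify positions by backward induction: terminal positions (no move available) are L. From any other position, the mover wins iff some move reaches an L.
n=0: no move → L
n=1: no move → L
n=2: no move → L
n=3: reaches L-position 0 → W
n=4: reaches L-position 1 → W
n=5: reaches L-position 2 → W
n=6: reaches L-position 1 → W
n=7: reaches L-position 2 → W
n=8: reaches L-position 1 → W
n=9: reaches L-position 2 → W
n=10: only reaches 7(W), 5(W), 3(W), all W → L
n=11: only reaches 8(W), 6(W), 4(W), all W → L
n=12: only reaches 9(W), 7(W), 5(W), all W → L
n=13: reaches L-position 10 → W
n=14: reaches L-position 11 → W
n=15: reaches L-position 12 → W
n=16: reaches L-position 11 → W
n=17: reaches L-position 12 → W
n=18: reaches L-position 11 → W
n=19: reaches L-position 12 → W
n=20: only reaches 17(W), 15(W), 13(W), all W → L
n=21: only reaches 18(W), 16(W), 14(W), all W → L
n=22: only reaches 19(W), 17(W), 15(W), all W → L
Every move from 22 reaches a W position, so the mover loses.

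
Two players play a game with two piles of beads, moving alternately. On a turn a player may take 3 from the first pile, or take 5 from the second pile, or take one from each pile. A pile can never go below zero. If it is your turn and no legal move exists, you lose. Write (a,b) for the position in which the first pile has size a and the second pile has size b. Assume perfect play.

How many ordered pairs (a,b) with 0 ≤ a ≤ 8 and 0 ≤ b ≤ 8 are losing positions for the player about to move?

Label each position W (a win for the player to move) or L (a loss). A position with no legal move is L; any other position is W exactly when some move reaches an L, and L when every move reaches a W.
Every move lowers a or b (never raises either), so fill the grid row by row in increasing a, and left to right within a row: each cell's successors are then already labelled.
      b=0  b=1  b=2  b=3  b=4  b=5  b=6  b=7  b=8
a=0:    L    L    L    L    L    W    W    W    W
a=1:    L    W    W    W    W    W    L    L    L
a=2:    L    W    L    L    L    W    L    W    W
a=3:    W    W    W    W    W    W    L    W    L
a=4:    W    L    L    L    L    L    W    W    W
a=5:    W    L    W    W    W    W    W    L    L
a=6:    L    L    W    L    L    W    W    L    W
a=7:    L    W    W    W    W    W    L    L    W
a=8:    L    W    L    L    L    W    L    W    W
Cells with no legal move (terminal, hence L): (0,0), (0,1), (0,2), (0,3), (0,4), (1,0), (2,0).
The remaining L cells, each justified by listing all of its moves:
(1,6): moves to (1,1)(W), (0,5)(W); every one is W ⇒ L
(1,7): moves to (1,2)(W), (0,6)(W); every one is W ⇒ L
(1,8): moves to (1,3)(W), (0,7)(W); every one is W ⇒ L
(2,2): the only move is to (1,1)(W), a W ⇒ L
(2,3): the only move is to (1,2)(W), a W ⇒ L
(2,4): the only move is to (1,3)(W), a W ⇒ L
(2,6): moves to (2,1)(W), (1,5)(W); every one is W ⇒ L
(3,6): moves to (0,6)(W), (3,1)(W), (2,5)(W); every one is W ⇒ L
(3,8): moves to (0,8)(W), (3,3)(W), (2,7)(W); every one is W ⇒ L
(4,1): moves to (1,1)(W), (3,0)(W); every one is W ⇒ L
(4,2): moves to (1,2)(W), (3,1)(W); every one is W ⇒ L
(4,3): moves to (1,3)(W), (3,2)(W); every one is W ⇒ L
(4,4): moves to (1,4)(W), (3,3)(W); every one is W ⇒ L
(4,5): moves to (1,5)(W), (4,0)(W), (3,4)(W); every one is W ⇒ L
(5,1): moves to (2,1)(W), (4,0)(W); every one is W ⇒ L
(5,7): moves to (2,7)(W), (5,2)(W), (4,6)(W); every one is W ⇒ L
(5,8): moves to (2,8)(W), (5,3)(W), (4,7)(W); every one is W ⇒ L
(6,0): the only move is to (3,0)(W), a W ⇒ L
(6,1): moves to (3,1)(W), (5,0)(W); every one is W ⇒ L
(6,3): moves to (3,3)(W), (5,2)(W); every one is W ⇒ L
(6,4): moves to (3,4)(W), (5,3)(W); every one is W ⇒ L
(6,7): moves to (3,7)(W), (6,2)(W), (5,6)(W); every one is W ⇒ L
(7,0): the only move is to (4,0)(W), a W ⇒ L
(7,6): moves to (4,6)(W), (7,1)(W), (6,5)(W); every one is W ⇒ L
(7,7): moves to (4,7)(W), (7,2)(W), (6,6)(W); every one is W ⇒ L
(8,0): the only move is to (5,0)(W), a W ⇒ L
(8,2): moves to (5,2)(W), (7,1)(W); every one is W ⇒ L
(8,3): moves to (5,3)(W), (7,2)(W); every one is W ⇒ L
(8,4): moves to (5,4)(W), (7,3)(W); every one is W ⇒ L
(8,6): moves to (5,6)(W), (8,1)(W), (7,5)(W); every one is W ⇒ L
Every other cell has at least one move into one of the L cells above, so it is W.
L cells per row: a=0: 5, a=1: 4, a=2: 5, a=3: 2, a=4: 5, a=5: 3, a=6: 5, a=7: 3, a=8: 5; total 37.

37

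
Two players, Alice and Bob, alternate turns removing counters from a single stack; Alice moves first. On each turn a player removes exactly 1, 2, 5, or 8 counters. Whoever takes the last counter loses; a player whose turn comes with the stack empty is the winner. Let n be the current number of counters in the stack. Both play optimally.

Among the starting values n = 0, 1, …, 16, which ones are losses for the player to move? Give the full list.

Work bottom-up. With no move the player to move wins. Otherwise the position is W if at least one move leads to an L position for the opponent, and L if every move leads to a W.
n=0: no move; the opponent has just taken the last counter and therefore loses → W
n=1: only reaches 0(W), which is W → L
n=2: reaches L-position 1 → W
n=3: reaches L-position 1 → W
n=4: only reaches 3(W), 2(W), all W → L
n=5: reaches L-position 4 → W
n=6: reaches L-position 4 → W
n=7: only reaches 6(W), 5(W), 2(W), all W → L
n=8: reaches L-position 7 → W
n=9: reaches L-position 7 → W
n=10: only reaches 9(W), 8(W), 5(W), 2(W), all W → L
n=11: reaches L-position 10 → W
n=12: reaches L-position 10 → W
n=13: only reaches 12(W), 11(W), 8(W), 5(W), all W → L
n=14: reaches L-position 13 → W
n=15: reaches L-position 13 → W
n=16: only reaches 15(W), 14(W), 11(W), 8(W), all W → L
The losing starting values of n are exactly the entries labelled L in this table (6 of them).

1, 4, 7, 10, 13, 16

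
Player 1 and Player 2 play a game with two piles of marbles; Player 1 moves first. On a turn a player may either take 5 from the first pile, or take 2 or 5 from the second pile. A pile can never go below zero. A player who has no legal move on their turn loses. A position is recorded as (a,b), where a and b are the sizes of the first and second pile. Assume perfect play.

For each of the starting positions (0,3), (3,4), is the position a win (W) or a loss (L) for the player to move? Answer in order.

Positions with no move are L. A position that does have a move is losing for the player to move precisely when every available move leads to a winning position for the opponent. Fill in the labels:
No move ever increases a pile, so every position that can arise here has a ≤ 3 and b ≤ 4; it is enough to label the cells with 0 ≤ a ≤ 3 and 0 ≤ b ≤ 4.
Every move lowers a or b (never raises either), so fill the grid row by row in increasing a, and left to right within a row: each cell's successors are then already labelled.
      b=0  b=1  b=2  b=3  b=4
a=0:    L    L    W    W    L
a=1:    L    L    W    W    L
a=2:    L    L    W    W    L
a=3:    L    L    W    W    L
Cells with no legal move (terminal, hence L): (0,0), (0,1), (1,0), (1,1), (2,0), (2,1), (3,0), (3,1).
The remaining L cells, each justified by listing all of its moves:
(0,4): only reaches (0,2)(W), which is W → L
(1,4): only reaches (1,2)(W), which is W → L
(2,4): only reaches (2,2)(W), which is W → L
(3,4): only reaches (3,2)(W), which is W → L
Every other cell has at least one move into one of the L cells above, so it is W.
(0,3): the move to (0,1) reaches an L cell, so W
(3,4): one of the L cells justified above, so L

(0,3): W, (3,4): L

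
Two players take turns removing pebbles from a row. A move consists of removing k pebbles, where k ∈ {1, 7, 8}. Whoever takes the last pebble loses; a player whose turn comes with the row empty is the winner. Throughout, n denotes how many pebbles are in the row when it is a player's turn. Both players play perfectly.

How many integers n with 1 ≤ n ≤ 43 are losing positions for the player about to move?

Classify positions by backward induction: terminal positions (no move available) are W. From any other position, the mover wins iff some move reaches an L.
n=0: no move; the opponent has just taken the last pebble and therefore loses → W
n=1: the only move is to 0(W), a W ⇒ L
n=2: can move to 1, which is L ⇒ W
n=3: the only move is to 2(W), a W ⇒ L
n=4: can move to 3, which is L ⇒ W
n=5: the only move is to 4(W), a W ⇒ L
n=6: can move to 5, which is L ⇒ W
n=7: moves to 6(W), 0(W); every one is W ⇒ L
n=8: can move to 7, which is L ⇒ W
n=9: can move to 1, which is L ⇒ W
n=10: can move to 3, which is L ⇒ W
n=11: can move to 3, which is L ⇒ W
n=12: can move to 5, which is L ⇒ W
n=13: can move to 5, which is L ⇒ W
n=14: can move to 7, which is L ⇒ W
n=15: can move to 7, which is L ⇒ W
n=16: moves to 15(W), 9(W), 8(W); every one is W ⇒ L
n=17: can move to 16, which is L ⇒ W
n=18: moves to 17(W), 11(W), 10(W); every one is W ⇒ L
n=19: can move to 18, which is L ⇒ W
n=20: moves to 19(W), 13(W), 12(W); every one is W ⇒ L
n=21: can move to 20, which is L ⇒ W
n=22: moves to 21(W), 15(W), 14(W); every one is W ⇒ L
n=23: can move to 22, which is L ⇒ W
n=24: can move to 16, which is L ⇒ W
n=25: can move to 18, which is L ⇒ W
n=26: can move to 18, which is L ⇒ W
n=27: can move to 20, which is L ⇒ W
n=28: can move to 20, which is L ⇒ W
n=29: can move to 22, which is L ⇒ W
n=30: can move to 22, which is L ⇒ W
n=31: moves to 30(W), 24(W), 23(W); every one is W ⇒ L
n=32: can move to 31, which is L ⇒ W
n=33: moves to 32(W), 26(W), 25(W); every one is W ⇒ L
n=34: can move to 33, which is L ⇒ W
n=35: moves to 34(W), 28(W), 27(W); every one is W ⇒ L
n=36: can move to 35, which is L ⇒ W
n=37: moves to 36(W), 30(W), 29(W); every one is W ⇒ L
n=38: can move to 37, which is L ⇒ W
n=39: can move to 31, which is L ⇒ W
n=40: can move to 33, which is L ⇒ W
n=41: can move to 33, which is L ⇒ W
n=42: can move to 35, which is L ⇒ W
n=43: can move to 35, which is L ⇒ W
L entries with 1 ≤ n ≤ 43 (the range starts at n=1): n = 1, 3, 5, 7, 16, 18, 20, 22, 31, 33, 35, 37; that makes 12.

12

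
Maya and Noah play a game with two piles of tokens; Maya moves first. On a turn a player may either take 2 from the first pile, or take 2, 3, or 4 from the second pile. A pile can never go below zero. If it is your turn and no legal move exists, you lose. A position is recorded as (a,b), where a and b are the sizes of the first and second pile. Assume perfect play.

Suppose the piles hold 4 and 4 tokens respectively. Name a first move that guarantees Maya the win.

Move to (4,1).

Work bottom-up. With no move the player to move loses. Otherwise the position is W if at least one move leads to an L position for the opponent, and L if every move leads to a W.
No move ever increases a pile, so every position that can arise here has a ≤ 4 and b ≤ 4; it is enough to label the cells with 0 ≤ a ≤ 4 and 0 ≤ b ≤ 4.
Every move lowers a or b (never raises either), so fill the grid row by row in increasing a, and left to right within a row: each cell's successors are then already labelled.
      b=0  b=1  b=2  b=3  b=4
a=0:    L    L    W    W    W
a=1:    L    L    W    W    W
a=2:    W    W    L    L    W
a=3:    W    W    L    L    W
a=4:    L    L    W    W    W
Cells with no legal move (terminal, hence L): (0,0), (0,1), (1,0), (1,1).
The remaining L cells, each justified by listing all of its moves:
(2,2): →(0,2)(W), (2,0)(W) — all W, so L
(2,3): →(0,3)(W), (2,1)(W), (2,0)(W) — all W, so L
(3,2): →(1,2)(W), (3,0)(W) — all W, so L
(3,3): →(1,3)(W), (3,1)(W), (3,0)(W) — all W, so L
(4,0): →(2,0)(W) only, which is W, so L
(4,1): →(2,1)(W) only, which is W, so L
Every other cell has at least one move into one of the L cells above, so it is W.
From (4,4), the L positions reachable in one move are: (4,1), (4,0). Any move reaching one of these is winning.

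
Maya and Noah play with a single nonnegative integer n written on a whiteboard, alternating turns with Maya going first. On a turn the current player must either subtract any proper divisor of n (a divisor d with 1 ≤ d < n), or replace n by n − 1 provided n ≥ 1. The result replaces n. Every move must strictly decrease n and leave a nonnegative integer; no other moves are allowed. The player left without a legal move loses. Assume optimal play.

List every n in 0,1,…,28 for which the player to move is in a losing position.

Work bottom-up. With no move the player to move loses. Otherwise the position is W if at least one move leads to an L position for the opponent, and L if every move leads to a W.
n=0: no move → L
n=1: can move to 0, which is L ⇒ W
n=2: the only move is to 1(W), a W ⇒ L
n=3: can move to 2, which is L ⇒ W
n=4: can move to 2, which is L ⇒ W
n=5: the only move is to 4(W), a W ⇒ L
n=6: can move to 5, which is L ⇒ W
n=7: the only move is to 6(W), a W ⇒ L
n=8: can move to 7, which is L ⇒ W
n=9: moves to 6(W), 8(W); every one is W ⇒ L
n=10: can move to 5, which is L ⇒ W
n=11: the only move is to 10(W), a W ⇒ L
n=12: can move to 9, which is L ⇒ W
n=13: the only move is to 12(W), a W ⇒ L
n=14: can move to 7, which is L ⇒ W
n=15: moves to 10(W), 12(W), 14(W); every one is W ⇒ L
n=16: can move to 15, which is L ⇒ W
n=17: the only move is to 16(W), a W ⇒ L
n=18: can move to 9, which is L ⇒ W
n=19: the only move is to 18(W), a W ⇒ L
n=20: can move to 15, which is L ⇒ W
n=21: moves to 14(W), 18(W), 20(W); every one is W ⇒ L
n=22: can move to 11, which is L ⇒ W
n=23: the only move is to 22(W), a W ⇒ L
n=24: can move to 21, which is L ⇒ W
n=25: moves to 20(W), 24(W); every one is W ⇒ L
n=26: can move to 13, which is L ⇒ W
n=27: moves to 18(W), 24(W), 26(W); every one is W ⇒ L
n=28: can move to 21, which is L ⇒ W
The losing starting values of n are exactly the entries labelled L in this table (14 of them).

0, 2, 5, 7, 9, 11, 13, 15, 17, 19, 21, 23, 25, 27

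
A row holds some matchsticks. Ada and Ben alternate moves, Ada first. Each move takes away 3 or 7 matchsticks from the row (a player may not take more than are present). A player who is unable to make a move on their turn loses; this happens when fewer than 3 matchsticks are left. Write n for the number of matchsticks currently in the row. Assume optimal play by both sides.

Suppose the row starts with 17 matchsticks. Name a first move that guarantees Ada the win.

Remove 7, leaving 10.

Work bottom-up. With no move the player to move loses. Otherwise the position is W if at least one move leads to an L position for the opponent, and L if every move leads to a W.
n=0: no move → L
n=1: no move → L
n=2: no move → L
n=3: can move to 0, which is L ⇒ W
n=4: can move to 1, which is L ⇒ W
n=5: can move to 2, which is L ⇒ W
n=6: the only move is to 3(W), a W ⇒ L
n=7: can move to 0, which is L ⇒ W
n=8: can move to 1, which is L ⇒ W
n=9: can move to 6, which is L ⇒ W
n=10: moves to 7(W), 3(W); every one is W ⇒ L
n=11: moves to 8(W), 4(W); every one is W ⇒ L
n=12: moves to 9(W), 5(W); every one is W ⇒ L
n=13: can move to 10, which is L ⇒ W
n=14: can move to 11, which is L ⇒ W
n=15: can move to 12, which is L ⇒ W
n=16: moves to 13(W), 9(W); every one is W ⇒ L
n=17: can move to 10, which is L ⇒ W
From 17, the L positions reachable in one move are: 10.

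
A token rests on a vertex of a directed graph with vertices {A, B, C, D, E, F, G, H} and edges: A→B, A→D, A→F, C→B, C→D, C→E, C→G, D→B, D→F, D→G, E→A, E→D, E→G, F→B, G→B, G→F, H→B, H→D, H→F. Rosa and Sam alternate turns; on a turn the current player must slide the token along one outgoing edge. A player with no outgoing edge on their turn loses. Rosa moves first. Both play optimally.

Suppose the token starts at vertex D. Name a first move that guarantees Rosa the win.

Move to B.

Label each position W (a win for the player to move) or L (a loss). A position with no legal move is L; any other position is W exactly when some move reaches an L, and L when every move reaches a W.
Every edge goes from a vertex to one that appears earlier in the order B, F, G, D, H, A, E, C, so processing vertices in that order labels each vertex after all of its successors.
B: no outgoing edge → L
F: can move to B, which is L ⇒ W
G: can move to B, which is L ⇒ W
D: can move to B, which is L ⇒ W
H: can move to B, which is L ⇒ W
A: can move to B, which is L ⇒ W
E: moves to A(W), D(W), G(W); every one is W ⇒ L
C: can move to E, which is L ⇒ W
From D, the L positions reachable in one move are: B.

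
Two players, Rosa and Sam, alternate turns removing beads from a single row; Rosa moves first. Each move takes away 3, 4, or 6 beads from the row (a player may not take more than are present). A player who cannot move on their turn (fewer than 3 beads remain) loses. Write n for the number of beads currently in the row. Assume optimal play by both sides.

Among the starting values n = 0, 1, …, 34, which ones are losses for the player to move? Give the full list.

0, 1, 2, 9, 10, 11, 18, 19, 20, 27, 28, 29

Use the standard recursion: the mover loses at a terminal position; elsewhere, the mover wins exactly when some move hands the opponent an L position.
n=0: no move → L
n=1: no move → L
n=2: no move → L
n=3: can move to 0, which is L ⇒ W
n=4: can move to 1, which is L ⇒ W
n=5: can move to 2, which is L ⇒ W
n=6: can move to 2, which is L ⇒ W
n=7: can move to 1, which is L ⇒ W
n=8: can move to 2, which is L ⇒ W
n=9: moves to 6(W), 5(W), 3(W); every one is W ⇒ L
n=10: moves to 7(W), 6(W), 4(W); every one is W ⇒ L
n=11: moves to 8(W), 7(W), 5(W); every one is W ⇒ L
n=12: can move to 9, which is L ⇒ W
n=13: can move to 10, which is L ⇒ W
n=14: can move to 11, which is L ⇒ W
n=15: can move to 11, which is L ⇒ W
n=16: can move to 10, which is L ⇒ W
n=17: can move to 11, which is L ⇒ W
n=18: moves to 15(W), 14(W), 12(W); every one is W ⇒ L
n=19: moves to 16(W), 15(W), 13(W); every one is W ⇒ L
n=20: moves to 17(W), 16(W), 14(W); every one is W ⇒ L
n=21: can move to 18, which is L ⇒ W
n=22: can move to 19, which is L ⇒ W
n=23: can move to 20, which is L ⇒ W
n=24: can move to 20, which is L ⇒ W
n=25: can move to 19, which is L ⇒ W
n=26: can move to 20, which is L ⇒ W
n=27: moves to 24(W), 23(W), 21(W); every one is W ⇒ L
n=28: moves to 25(W), 24(W), 22(W); every one is W ⇒ L
n=29: moves to 26(W), 25(W), 23(W); every one is W ⇒ L
n=30: can move to 27, which is L ⇒ W
n=31: can move to 28, which is L ⇒ W
n=32: can move to 29, which is L ⇒ W
n=33: can move to 29, which is L ⇒ W
n=34: can move to 28, which is L ⇒ W
The losing starting values of n are exactly the entries labelled L in this table (12 of them).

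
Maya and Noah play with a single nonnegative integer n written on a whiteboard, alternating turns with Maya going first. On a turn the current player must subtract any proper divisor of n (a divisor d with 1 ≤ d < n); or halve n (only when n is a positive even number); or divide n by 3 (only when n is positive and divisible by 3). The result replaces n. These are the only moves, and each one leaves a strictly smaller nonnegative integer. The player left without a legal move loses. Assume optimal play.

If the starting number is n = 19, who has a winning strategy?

Noah wins.

Work bottom-up. With no move the player to move loses. Otherwise the position is W if at least one move leads to an L position for the opponent, and L if every move leads to a W.
n=0: no move → L
n=1: no move → L
n=2: can move to 1, which is L ⇒ W
n=3: can move to 1, which is L ⇒ W
n=4: moves to 2(W), 3(W); every one is W ⇒ L
n=5: can move to 4, which is L ⇒ W
n=6: can move to 4, which is L ⇒ W
n=7: the only move is to 6(W), a W ⇒ L
n=8: can move to 4, which is L ⇒ W
n=9: moves to 3(W), 6(W), 8(W); every one is W ⇒ L
n=10: can move to 9, which is L ⇒ W
n=11: the only move is to 10(W), a W ⇒ L
n=12: can move to 4, which is L ⇒ W
n=13: the only move is to 12(W), a W ⇒ L
n=14: can move to 7, which is L ⇒ W
n=15: moves to 5(W), 10(W), 12(W), 14(W); every one is W ⇒ L
n=16: can move to 15, which is L ⇒ W
n=17: the only move is to 16(W), a W ⇒ L
n=18: can move to 9, which is L ⇒ W
n=19: the only move is to 18(W), a W ⇒ L
Every move from 19 reaches a W position, so the mover loses.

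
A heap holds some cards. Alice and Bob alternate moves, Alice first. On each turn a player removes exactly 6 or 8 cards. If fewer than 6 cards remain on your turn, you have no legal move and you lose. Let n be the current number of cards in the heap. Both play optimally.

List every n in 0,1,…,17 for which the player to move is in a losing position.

Label each position W (a win for the player to move) or L (a loss). A position with no legal move is L; any other position is W exactly when some move reaches an L, and L when every move reaches a W.
n=0: no move → L
n=1: no move → L
n=2: no move → L
n=3: no move → L
n=4: no move → L
n=5: no move → L
n=6: W (go to 0, an L position)
n=7: W (go to 1, an L position)
n=8: W (go to 2, an L position)
n=9: W (go to 3, an L position)
n=10: W (go to 4, an L position)
n=11: W (go to 5, an L position)
n=12: W (go to 4, an L position)
n=13: W (go to 5, an L position)
n=14: L (options 8(W), 6(W) are all W)
n=15: L (options 9(W), 7(W) are all W)
n=16: L (options 10(W), 8(W) are all W)
n=17: L (options 11(W), 9(W) are all W)
Reading off the rows marked L gives the requested list; there are 10 such values of n.

0, 1, 2, 3, 4, 5, 14, 15, 16, 17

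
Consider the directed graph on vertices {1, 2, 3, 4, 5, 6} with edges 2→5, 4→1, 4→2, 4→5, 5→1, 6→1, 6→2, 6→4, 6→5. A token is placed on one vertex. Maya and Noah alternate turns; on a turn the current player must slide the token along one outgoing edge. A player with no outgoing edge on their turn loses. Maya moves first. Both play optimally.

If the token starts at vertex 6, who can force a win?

Maya wins.

Classify positions by backward induction: terminal positions (no move available) are L. From any other position, the mover wins iff some move reaches an L.
Every edge goes from a vertex to one that appears earlier in the order 3, 1, 5, 2, 4, 6, so processing vertices in that order labels each vertex after all of its successors.
3: no outgoing edge → L
1: no outgoing edge → L
5: reaches L-position 1 → W
2: only reaches 5(W), which is W → L
4: reaches L-position 2 → W
6: reaches L-position 2 → W
From 6 Maya can move to 2, reaching an L position.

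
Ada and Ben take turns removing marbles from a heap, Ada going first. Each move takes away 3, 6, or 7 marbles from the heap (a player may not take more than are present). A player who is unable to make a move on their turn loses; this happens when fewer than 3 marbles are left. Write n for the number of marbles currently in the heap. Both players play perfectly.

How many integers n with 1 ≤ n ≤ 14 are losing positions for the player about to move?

5

Build the W/L table. Terminal = L. A non-terminal position is W if it has a move to some L; otherwise it is L.
n=0: no move → L
n=1: no move → L
n=2: no move → L
n=3: W (go to 0, an L position)
n=4: W (go to 1, an L position)
n=5: W (go to 2, an L position)
n=6: W (go to 0, an L position)
n=7: W (go to 1, an L position)
n=8: W (go to 2, an L position)
n=9: W (go to 2, an L position)
n=10: L (options 7(W), 4(W), 3(W) are all W)
n=11: L (options 8(W), 5(W), 4(W) are all W)
n=12: L (options 9(W), 6(W), 5(W) are all W)
n=13: W (go to 10, an L position)
n=14: W (go to 11, an L position)
L entries with 1 ≤ n ≤ 14 (n=0 is outside the asked range and is not counted): n = 1, 2, 10, 11, 12; that makes 5.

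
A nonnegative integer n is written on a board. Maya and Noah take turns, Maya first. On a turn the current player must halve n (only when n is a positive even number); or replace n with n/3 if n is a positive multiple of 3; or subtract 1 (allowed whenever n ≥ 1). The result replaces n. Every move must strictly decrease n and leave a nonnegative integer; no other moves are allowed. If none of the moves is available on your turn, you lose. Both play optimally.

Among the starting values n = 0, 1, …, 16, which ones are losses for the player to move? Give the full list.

0, 2, 5, 7, 9, 11, 13, 16

Build the W/L table. Terminal = L. A non-terminal position is W if it has a move to some L; otherwise it is L.
n=0: no move → L
n=1: reaches L-position 0 → W
n=2: only reaches 1(W), which is W → L
n=3: reaches L-position 2 → W
n=4: reaches L-position 2 → W
n=5: only reaches 4(W), which is W → L
n=6: reaches L-position 2 → W
n=7: only reaches 6(W), which is W → L
n=8: reaches L-position 7 → W
n=9: only reaches 3(W), 8(W), all W → L
n=10: reaches L-position 5 → W
n=11: only reaches 10(W), which is W → L
n=12: reaches L-position 11 → W
n=13: only reaches 12(W), which is W → L
n=14: reaches L-position 7 → W
n=15: reaches L-position 5 → W
n=16: only reaches 8(W), 15(W), all W → L
Reading off the rows marked L gives the requested list; there are 8 such values of n.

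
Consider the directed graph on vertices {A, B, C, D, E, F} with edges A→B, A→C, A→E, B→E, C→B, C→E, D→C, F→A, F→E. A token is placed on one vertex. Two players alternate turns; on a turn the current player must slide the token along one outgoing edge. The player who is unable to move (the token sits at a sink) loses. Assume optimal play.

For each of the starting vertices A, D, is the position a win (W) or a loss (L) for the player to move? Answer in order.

Positions with no move are L. A position that does have a move is losing for the player to move precisely when every available move leads to a winning position for the opponent. Fill in the labels:
Every edge goes from a vertex to one that appears earlier in the order E, B, C, A, F, D, so processing vertices in that order labels each vertex after all of its successors.
E: no outgoing edge → L
B: can move to E, which is L ⇒ W
C: can move to E, which is L ⇒ W
A: can move to E, which is L ⇒ W
F: can move to E, which is L ⇒ W
D: the only move is to C(W), a W ⇒ L

A: W, D: L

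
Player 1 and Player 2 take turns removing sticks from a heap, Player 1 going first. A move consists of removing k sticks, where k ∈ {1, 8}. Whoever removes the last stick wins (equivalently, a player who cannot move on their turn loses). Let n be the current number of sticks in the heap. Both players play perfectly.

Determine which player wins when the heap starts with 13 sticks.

Player 2 wins.

Classify positions by backward induction: terminal positions (no move available) are L. From any other position, the mover wins iff some move reaches an L.
n=0: no move → L
n=1: can move to 0, which is L ⇒ W
n=2: the only move is to 1(W), a W ⇒ L
n=3: can move to 2, which is L ⇒ W
n=4: the only move is to 3(W), a W ⇒ L
n=5: can move to 4, which is L ⇒ W
n=6: the only move is to 5(W), a W ⇒ L
n=7: can move to 6, which is L ⇒ W
n=8: can move to 0, which is L ⇒ W
n=9: moves to 8(W), 1(W); every one is W ⇒ L
n=10: can move to 9, which is L ⇒ W
n=11: moves to 10(W), 3(W); every one is W ⇒ L
n=12: can move to 11, which is L ⇒ W
n=13: moves to 12(W), 5(W); every one is W ⇒ L
The starting position 13 is L: whatever Player 1 does, the opponent receives a W position.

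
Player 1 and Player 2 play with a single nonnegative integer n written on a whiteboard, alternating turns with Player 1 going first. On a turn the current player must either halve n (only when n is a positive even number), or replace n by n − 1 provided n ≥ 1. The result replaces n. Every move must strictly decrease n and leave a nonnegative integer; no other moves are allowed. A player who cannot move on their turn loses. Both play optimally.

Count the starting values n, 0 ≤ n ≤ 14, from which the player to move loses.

Build the W/L table. Terminal = L. A non-terminal position is W if it has a move to some L; otherwise it is L.
n=0: no move → L
n=1: W (go to 0, an L position)
n=2: L (sole option 1(W) is W)
n=3: W (go to 2, an L position)
n=4: W (go to 2, an L position)
n=5: L (sole option 4(W) is W)
n=6: W (go to 5, an L position)
n=7: L (sole option 6(W) is W)
n=8: W (go to 7, an L position)
n=9: L (sole option 8(W) is W)
n=10: W (go to 5, an L position)
n=11: L (sole option 10(W) is W)
n=12: W (go to 11, an L position)
n=13: L (sole option 12(W) is W)
n=14: W (go to 7, an L position)
L entries with 0 ≤ n ≤ 14: n = 0, 2, 5, 7, 9, 11, 13; that makes 7.

7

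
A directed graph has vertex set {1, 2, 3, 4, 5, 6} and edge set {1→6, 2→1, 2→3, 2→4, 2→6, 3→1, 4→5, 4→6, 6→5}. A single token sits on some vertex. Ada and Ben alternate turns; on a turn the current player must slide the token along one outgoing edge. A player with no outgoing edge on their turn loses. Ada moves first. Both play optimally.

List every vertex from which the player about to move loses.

1, 5

Classify positions by backward induction: terminal positions (no move available) are L. From any other position, the mover wins iff some move reaches an L.
Every edge goes from a vertex to one that appears earlier in the order 5, 6, 1, 3, 4, 2, so processing vertices in that order labels each vertex after all of its successors.
5: no outgoing edge → L
6: W (go to 5, an L position)
1: L (sole option 6(W) is W)
3: W (go to 1, an L position)
4: W (go to 5, an L position)
2: W (go to 1, an L position)
Reading off the rows marked L gives the requested list; there are 2 such vertices.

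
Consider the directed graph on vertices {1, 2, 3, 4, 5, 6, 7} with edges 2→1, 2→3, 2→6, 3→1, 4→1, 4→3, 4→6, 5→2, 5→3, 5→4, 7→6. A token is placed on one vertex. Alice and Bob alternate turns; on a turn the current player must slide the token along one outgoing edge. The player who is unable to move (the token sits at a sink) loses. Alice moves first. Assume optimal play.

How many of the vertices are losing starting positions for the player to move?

Work bottom-up. With no move the player to move loses. Otherwise the position is W if at least one move leads to an L position for the opponent, and L if every move leads to a W.
Every edge goes from a vertex to one that appears earlier in the order 6, 1, 3, 2, 4, 5, 7, so processing vertices in that order labels each vertex after all of its successors.
6: no outgoing edge → L
1: no outgoing edge → L
3: reaches L-position 1 → W
2: reaches L-position 1 → W
4: reaches L-position 1 → W
5: only reaches 4(W), 2(W), 3(W), all W → L
7: reaches L-position 6 → W
The L vertices are 1, 5, 6; that is 3 in all.

3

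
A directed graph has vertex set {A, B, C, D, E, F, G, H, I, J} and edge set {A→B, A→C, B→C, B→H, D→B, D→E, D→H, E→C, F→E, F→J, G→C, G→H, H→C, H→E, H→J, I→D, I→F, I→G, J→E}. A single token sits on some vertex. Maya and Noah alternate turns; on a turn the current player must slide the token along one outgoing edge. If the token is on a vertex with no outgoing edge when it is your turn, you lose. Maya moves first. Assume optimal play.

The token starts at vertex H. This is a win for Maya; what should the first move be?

Move to J.

Build the W/L table. Terminal = L. A non-terminal position is W if it has a move to some L; otherwise it is L.
Every edge goes from a vertex to one that appears earlier in the order C, E, J, H, F, B, G, D, I, A, so processing vertices in that order labels each vertex after all of its successors.
C: no outgoing edge → L
E: reaches L-position C → W
J: only reaches E(W), which is W → L
H: reaches L-position J → W
F: reaches L-position J → W
B: reaches L-position C → W
G: reaches L-position C → W
D: only reaches B(W), H(W), E(W), all W → L
I: reaches L-position D → W
A: reaches L-position C → W
From H, the L positions reachable in one move are: J, C. Any move reaching one of these is winning.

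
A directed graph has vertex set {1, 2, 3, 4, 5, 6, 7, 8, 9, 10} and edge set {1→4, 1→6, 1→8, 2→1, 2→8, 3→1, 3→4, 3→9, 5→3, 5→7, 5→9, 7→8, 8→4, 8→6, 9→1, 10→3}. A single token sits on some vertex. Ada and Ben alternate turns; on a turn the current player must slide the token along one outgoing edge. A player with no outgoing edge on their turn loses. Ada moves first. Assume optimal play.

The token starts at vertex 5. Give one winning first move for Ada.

Move to 9.

Label each position W (a win for the player to move) or L (a loss). A position with no legal move is L; any other position is W exactly when some move reaches an L, and L when every move reaches a W.
Every edge goes from a vertex to one that appears earlier in the order 6, 4, 8, 1, 7, 9, 2, 3, 5, 10, so processing vertices in that order labels each vertex after all of its successors.
6: no outgoing edge → L
4: no outgoing edge → L
8: W (go to 4, an L position)
1: W (go to 4, an L position)
7: L (sole option 8(W) is W)
9: L (sole option 1(W) is W)
2: L (options 1(W), 8(W) are all W)
3: W (go to 9, an L position)
5: W (go to 9, an L position)
10: L (sole option 3(W) is W)
From 5, the L positions reachable in one move are: 9, 7. Any move reaching one of these is winning.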